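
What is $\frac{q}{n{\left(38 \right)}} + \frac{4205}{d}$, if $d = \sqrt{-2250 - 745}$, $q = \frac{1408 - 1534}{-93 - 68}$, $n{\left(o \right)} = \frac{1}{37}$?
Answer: $\frac{666}{23} - \frac{841 i \sqrt{2995}}{599} \approx 28.957 - 76.837 i$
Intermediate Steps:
$n{\left(o \right)} = \frac{1}{37}$
$q = \frac{18}{23}$ ($q = - \frac{126}{-161} = \left(-126\right) \left(- \frac{1}{161}\right) = \frac{18}{23} \approx 0.78261$)
$d = i \sqrt{2995}$ ($d = \sqrt{-2995} = i \sqrt{2995} \approx 54.727 i$)
$\frac{q}{n{\left(38 \right)}} + \frac{4205}{d} = \frac{18 \frac{1}{\frac{1}{37}}}{23} + \frac{4205}{i \sqrt{2995}} = \frac{18}{23} \cdot 37 + 4205 \left(- \frac{i \sqrt{2995}}{2995}\right) = \frac{666}{23} - \frac{841 i \sqrt{2995}}{599}$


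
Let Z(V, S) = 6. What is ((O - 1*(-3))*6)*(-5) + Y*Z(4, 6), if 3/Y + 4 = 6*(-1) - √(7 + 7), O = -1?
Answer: -2670/43 + 9*√14/43 ≈ -61.310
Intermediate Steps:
Y = 3/(-10 - √14) (Y = 3/(-4 + (6*(-1) - √(7 + 7))) = 3/(-4 + (-6 - √14)) = 3/(-10 - √14) ≈ -0.21831)
((O - 1*(-3))*6)*(-5) + Y*Z(4, 6) = ((-1 - 1*(-3))*6)*(-5) + (-15/43 + 3*√14/86)*6 = ((-1 + 3)*6)*(-5) + (-90/43 + 9*√14/43) = (2*6)*(-5) + (-90/43 + 9*√14/43) = 12*(-5) + (-90/43 + 9*√14/43) = -60 + (-90/43 + 9*√14/43) = -2670/43 + 9*√14/43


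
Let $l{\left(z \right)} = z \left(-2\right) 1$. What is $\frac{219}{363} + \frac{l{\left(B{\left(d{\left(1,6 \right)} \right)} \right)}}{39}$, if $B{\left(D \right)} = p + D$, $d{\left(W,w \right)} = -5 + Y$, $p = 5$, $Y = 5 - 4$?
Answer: $\frac{2605}{4719} \approx 0.55202$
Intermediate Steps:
$Y = 1$ ($Y = 5 - 4 = 1$)
$d{\left(W,w \right)} = -4$ ($d{\left(W,w \right)} = -5 + 1 = -4$)
$B{\left(D \right)} = 5 + D$
$l{\left(z \right)} = - 2 z$ ($l{\left(z \right)} = - 2 z 1 = - 2 z$)
$\frac{219}{363} + \frac{l{\left(B{\left(d{\left(1,6 \right)} \right)} \right)}}{39} = \frac{219}{363} + \frac{\left(-2\right) \left(5 - 4\right)}{39} = 219 \cdot \frac{1}{363} + \left(-2\right) 1 \cdot \frac{1}{39} = \frac{73}{121} - \frac{2}{39} = \frac{2605}{4719}$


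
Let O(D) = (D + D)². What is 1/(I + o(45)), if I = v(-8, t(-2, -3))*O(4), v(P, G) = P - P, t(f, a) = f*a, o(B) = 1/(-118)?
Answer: -118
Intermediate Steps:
o(B) = -1/118
t(f, a) = a*f
O(D) = 4*D² (O(D) = (2*D)² = 4*D²)
v(P, G) = 0
I = 0 (I = 0*(4*4²) = 0*(4*16) = 0*64 = 0)
1/(I + o(45)) = 1/(0 - 1/118) = 1/(-1/118) = -118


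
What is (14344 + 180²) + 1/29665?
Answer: 1386660761/29665 ≈ 46744.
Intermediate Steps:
(14344 + 180²) + 1/29665 = (14344 + 32400) + 1/29665 = 46744 + 1/29665 = 1386660761/29665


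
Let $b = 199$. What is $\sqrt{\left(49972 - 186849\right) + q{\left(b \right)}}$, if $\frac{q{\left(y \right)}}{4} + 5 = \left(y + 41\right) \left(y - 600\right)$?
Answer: $i \sqrt{521857} \approx 722.4 i$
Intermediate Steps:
$q{\left(y \right)} = -20 + 4 \left(-600 + y\right) \left(41 + y\right)$ ($q{\left(y \right)} = -20 + 4 \left(y + 41\right) \left(y - 600\right) = -20 + 4 \left(41 + y\right) \left(-600 + y\right) = -20 + 4 \left(-600 + y\right) \left(41 + y\right)$)
$\sqrt{\left(49972 - 186849\right) + q{\left(b \right)}} = \sqrt{\left(49972 - 186849\right) - \left(543384 - 158404\right)} = \sqrt{\left(49972 - 186849\right) - 384980} = \sqrt{-136877 - 384980} = \sqrt{-521857} = i \sqrt{521857}$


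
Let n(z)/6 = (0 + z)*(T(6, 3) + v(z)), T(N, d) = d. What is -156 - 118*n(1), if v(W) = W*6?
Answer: -6528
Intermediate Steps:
v(W) = 6*W
n(z) = 6*z*(3 + 6*z) (n(z) = 6*((0 + z)*(3 + 6*z)) = 6*(z*(3 + 6*z)) = 6*z*(3 + 6*z))
-156 - 118*n(1) = -156 - 2124*(1 + 2*1) = -156 - 2124*(1 + 2) = -156 - 2124*3 = -156 - 118*54 = -156 - 6372 = -6528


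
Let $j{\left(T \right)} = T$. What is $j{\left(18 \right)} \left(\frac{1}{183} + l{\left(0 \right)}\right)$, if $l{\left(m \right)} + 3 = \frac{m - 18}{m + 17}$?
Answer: $- \frac{75660}{1037} \approx -72.96$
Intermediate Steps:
$l{\left(m \right)} = -3 + \frac{-18 + m}{17 + m}$ ($l{\left(m \right)} = -3 + \frac{m - 18}{m + 17} = -3 + \frac{-18 + m}{17 + m}$)
$j{\left(18 \right)} \left(\frac{1}{183} + l{\left(0 \right)}\right) = 18 \left(\frac{1}{183} + \frac{-69 - 0}{17 + 0}\right) = 18 \left(\frac{1}{183} + \frac{-69 + 0}{17}\right) = 18 \left(\frac{1}{183} + \frac{1}{17} \left(-69\right)\right) = 18 \left(\frac{1}{183} - \frac{69}{17}\right) = 18 \left(- \frac{12610}{3111}\right) = - \frac{75660}{1037}$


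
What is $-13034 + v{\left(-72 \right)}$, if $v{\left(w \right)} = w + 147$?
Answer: $-12959$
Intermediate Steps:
$v{\left(w \right)} = 147 + w$
$-13034 + v{\left(-72 \right)} = -13034 + \left(147 - 72\right) = -13034 + 75 = -12959$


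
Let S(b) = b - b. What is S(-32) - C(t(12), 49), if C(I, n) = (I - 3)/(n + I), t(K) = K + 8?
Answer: -17/69 ≈ -0.24638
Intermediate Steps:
t(K) = 8 + K
S(b) = 0
C(I, n) = (-3 + I)/(I + n)
S(-32) - C(t(12), 49) = 0 - (-3 + (8 + 12))/((8 + 12) + 49) = 0 - (-3 + 20)/(20 + 49) = 0 - 17/69 = -17/69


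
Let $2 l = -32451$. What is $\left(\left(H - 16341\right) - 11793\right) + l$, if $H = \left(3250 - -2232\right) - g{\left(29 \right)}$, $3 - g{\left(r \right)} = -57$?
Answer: $- \frac{77875}{2} \approx -38938.0$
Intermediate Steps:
$l = - \frac{32451}{2}$ ($l = \frac{1}{2} \left(-32451\right) = - \frac{32451}{2} \approx -16226.0$)
$g{\left(r \right)} = 60$ ($g{\left(r \right)} = 3 - -57 = 3 + 57 = 60$)
$H = 5422$ ($H = \left(3250 - -2232\right) - 60 = \left(3250 + 2232\right) - 60 = 5482 - 60 = 5422$)
$\left(\left(H - 16341\right) - 11793\right) + l = \left(\left(5422 - 16341\right) - 11793\right) - \frac{32451}{2} = \left(-10919 - 11793\right) - \frac{32451}{2} = -22712 - \frac{32451}{2} = - \frac{77875}{2}$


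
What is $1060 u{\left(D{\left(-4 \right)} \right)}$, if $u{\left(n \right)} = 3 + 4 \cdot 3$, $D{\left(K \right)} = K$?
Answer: $15900$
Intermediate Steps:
$u{\left(n \right)} = 15$ ($u{\left(n \right)} = 3 + 12 = 15$)
$1060 u{\left(D{\left(-4 \right)} \right)} = 1060 \cdot 15 = 15900$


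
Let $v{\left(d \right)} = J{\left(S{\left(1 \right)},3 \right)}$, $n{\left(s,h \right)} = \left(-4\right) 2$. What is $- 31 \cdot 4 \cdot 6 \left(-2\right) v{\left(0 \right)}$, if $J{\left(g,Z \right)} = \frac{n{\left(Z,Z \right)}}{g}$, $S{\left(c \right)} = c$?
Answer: $-11904$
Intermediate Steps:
$n{\left(s,h \right)} = -8$
$J{\left(g,Z \right)} = - \frac{8}{g}$
$v{\left(d \right)} = -8$ ($v{\left(d \right)} = - \frac{8}{1} = \left(-8\right) 1 = -8$)
$- 31 \cdot 4 \cdot 6 \left(-2\right) v{\left(0 \right)} = - 31 \cdot 4 \cdot 6 \left(-2\right) \left(-8\right) = - 31 \cdot 24 \left(-2\right) \left(-8\right) = \left(-31\right) \left(-48\right) \left(-8\right) = 1488 \left(-8\right) = -11904$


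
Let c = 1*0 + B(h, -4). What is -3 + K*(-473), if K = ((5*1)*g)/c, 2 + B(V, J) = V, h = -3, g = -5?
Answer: -2368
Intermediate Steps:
B(V, J) = -2 + V
c = -5 (c = 1*0 + (-2 - 3) = 0 - 5 = -5)
K = 5 (K = ((5*1)*(-5))/(-5) = (5*(-5))*(-⅕) = -25*(-⅕) = 5)
-3 + K*(-473) = -3 + 5*(-473) = -3 - 2365 = -2368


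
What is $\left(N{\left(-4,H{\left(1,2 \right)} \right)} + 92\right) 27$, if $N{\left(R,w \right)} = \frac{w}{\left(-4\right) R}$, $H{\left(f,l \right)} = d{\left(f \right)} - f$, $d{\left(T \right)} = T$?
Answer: $2484$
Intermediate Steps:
$H{\left(f,l \right)} = 0$ ($H{\left(f,l \right)} = f - f = 0$)
$N{\left(R,w \right)} = - \frac{w}{4 R}$ ($N{\left(R,w \right)} = w \left(- \frac{1}{4 R}\right) = - \frac{w}{4 R}$)
$\left(N{\left(-4,H{\left(1,2 \right)} \right)} + 92\right) 27 = \left(\left(- \frac{1}{4}\right) 0 \frac{1}{-4} + 92\right) 27 = \left(\left(- \frac{1}{4}\right) 0 \left(- \frac{1}{4}\right) + 92\right) 27 = \left(0 + 92\right) 27 = 92 \cdot 27 = 2484$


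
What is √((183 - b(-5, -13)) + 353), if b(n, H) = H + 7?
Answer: √542 ≈ 23.281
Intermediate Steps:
b(n, H) = 7 + H
√((183 - b(-5, -13)) + 353) = √((183 - (7 - 13)) + 353) = √((183 - 1*(-6)) + 353) = √((183 + 6) + 353) = √(189 + 353) = √542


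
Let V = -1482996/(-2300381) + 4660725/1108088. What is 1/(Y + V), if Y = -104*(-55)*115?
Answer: 2549024581528/1676760734462426273 ≈ 1.5202e-6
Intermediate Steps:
V = 12364733307873/2549024581528 (V = -1482996*(-1/2300381) + 4660725*(1/1108088) = 1482996/2300381 + 4660725/1108088 = 12364733307873/2549024581528 ≈ 4.8508)
Y = 657800 (Y = 5720*115 = 657800)
1/(Y + V) = 1/(657800 + 12364733307873/2549024581528) = 1/(1676760734462426273/2549024581528) = 2549024581528/1676760734462426273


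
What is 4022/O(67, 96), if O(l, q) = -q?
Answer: -2011/48 ≈ -41.896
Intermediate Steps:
4022/O(67, 96) = 4022/((-1*96)) = 4022/(-96) = 4022*(-1/96) = -2011/48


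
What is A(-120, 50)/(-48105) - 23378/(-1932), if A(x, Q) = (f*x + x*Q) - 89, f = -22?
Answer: 188543693/15489810 ≈ 12.172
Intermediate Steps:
A(x, Q) = -89 - 22*x + Q*x (A(x, Q) = (-22*x + x*Q) - 89 = (-22*x + Q*x) - 89 = -89 - 22*x + Q*x)
A(-120, 50)/(-48105) - 23378/(-1932) = (-89 - 22*(-120) + 50*(-120))/(-48105) - 23378/(-1932) = (-89 + 2640 - 6000)*(-1/48105) - 23378*(-1/1932) = -3449*(-1/48105) + 11689/966 = 3449/48105 + 11689/966 = 188543693/15489810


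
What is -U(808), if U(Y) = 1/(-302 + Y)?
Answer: -1/506 ≈ -0.0019763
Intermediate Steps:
-U(808) = -1/(-302 + 808) = -1/506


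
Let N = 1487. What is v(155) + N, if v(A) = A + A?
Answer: 1797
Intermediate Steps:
v(A) = 2*A
v(155) + N = 2*155 + 1487 = 310 + 1487 = 1797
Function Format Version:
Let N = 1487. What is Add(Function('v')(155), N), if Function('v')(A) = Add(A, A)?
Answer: 1797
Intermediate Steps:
Function('v')(A) = Mul(2, A)
Add(Function('v')(155), N) = Add(Mul(2, 155), 1487) = Add(310, 1487) = 1797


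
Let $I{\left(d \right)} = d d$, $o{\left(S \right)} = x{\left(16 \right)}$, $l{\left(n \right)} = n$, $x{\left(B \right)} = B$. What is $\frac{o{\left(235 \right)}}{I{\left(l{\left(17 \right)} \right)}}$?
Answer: $\frac{16}{289} \approx 0.055363$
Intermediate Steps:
$o{\left(S \right)} = 16$
$I{\left(d \right)} = d^{2}$
$\frac{o{\left(235 \right)}}{I{\left(l{\left(17 \right)} \right)}} = \frac{16}{17^{2}} = \frac{16}{289}$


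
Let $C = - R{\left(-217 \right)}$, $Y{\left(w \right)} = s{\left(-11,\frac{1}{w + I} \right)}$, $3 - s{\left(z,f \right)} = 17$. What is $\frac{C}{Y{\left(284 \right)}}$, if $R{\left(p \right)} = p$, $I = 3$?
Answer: $- \frac{31}{2} \approx -15.5$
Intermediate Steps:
$s{\left(z,f \right)} = -14$ ($s{\left(z,f \right)} = 3 - 17 = -14$)
$Y{\left(w \right)} = -14$
$C = 217$ ($C = \left(-1\right) \left(-217\right) = 217$)
$\frac{C}{Y{\left(284 \right)}} = \frac{217}{-14} = 217 \left(- \frac{1}{14}\right) = - \frac{31}{2}$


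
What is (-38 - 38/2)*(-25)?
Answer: 1425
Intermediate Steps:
(-38 - 38/2)*(-25) = (-38 - 38*1/2)*(-25) = (-38 - 19)*(-25) = -57*(-25) = 1425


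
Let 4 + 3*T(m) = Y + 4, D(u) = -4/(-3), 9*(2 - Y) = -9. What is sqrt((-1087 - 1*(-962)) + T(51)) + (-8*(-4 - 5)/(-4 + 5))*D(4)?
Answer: 96 + 2*I*sqrt(31) ≈ 96.0 + 11.136*I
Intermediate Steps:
Y = 3 (Y = 2 - 1/9*(-9) = 2 + 1 = 3)
D(u) = 4/3 (D(u) = -4*(-1/3) = 4/3)
T(m) = 1 (T(m) = -4/3 + (3 + 4)/3 = -4/3 + (1/3)*7 = -4/3 + 7/3 = 1)
sqrt((-1087 - 1*(-962)) + T(51)) + (-8*(-4 - 5)/(-4 + 5))*D(4) = sqrt((-1087 - 1*(-962)) + 1) - 8*(-4 - 5)/(-4 + 5)*(4/3) = sqrt((-1087 + 962) + 1) - (-72)/1*(4/3) = sqrt(-125 + 1) - (-72)*(4/3) = sqrt(-124) - 8*(-9)*(4/3) = 2*I*sqrt(31) + 72*(4/3) = 2*I*sqrt(31) + 96 = 96 + 2*I*sqrt(31)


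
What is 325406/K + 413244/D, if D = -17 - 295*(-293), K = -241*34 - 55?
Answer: -1372893664/39603449 ≈ -34.666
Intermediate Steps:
K = -8249 (K = -8194 - 55 = -8249)
D = 86418 (D = -17 + 86435 = 86418)
325406/K + 413244/D = 325406/(-8249) + 413244/86418 = 325406*(-1/8249) + 413244*(1/86418) = -325406/8249 + 22958/4801 = -1372893664/39603449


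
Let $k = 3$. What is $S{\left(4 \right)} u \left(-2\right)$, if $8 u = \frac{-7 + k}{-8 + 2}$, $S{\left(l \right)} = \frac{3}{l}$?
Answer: $- \frac{1}{8} \approx -0.125$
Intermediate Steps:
$u = \frac{1}{12}$ ($u = \frac{\left(-7 + 3\right) \frac{1}{-8 + 2}}{8} = \frac{\left(-4\right) \frac{1}{-6}}{8} = \frac{\left(-4\right) \left(- \frac{1}{6}\right)}{8} = \frac{1}{8} \cdot \frac{2}{3} = \frac{1}{12} \approx 0.083333$)
$S{\left(4 \right)} u \left(-2\right) = \frac{3}{4} \cdot \frac{1}{12} \left(-2\right) = \frac{1}{16} \left(-2\right) = - \frac{1}{8}$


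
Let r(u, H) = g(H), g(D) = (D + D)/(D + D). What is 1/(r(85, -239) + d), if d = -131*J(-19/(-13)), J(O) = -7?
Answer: 1/918 ≈ 0.0010893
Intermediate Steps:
g(D) = 1 (g(D) = (2*D)/((2*D)) = (2*D)*(1/(2*D)) = 1)
d = 917 (d = -131*(-7) = 917)
r(u, H) = 1
1/(r(85, -239) + d) = 1/(1 + 917) = 1/918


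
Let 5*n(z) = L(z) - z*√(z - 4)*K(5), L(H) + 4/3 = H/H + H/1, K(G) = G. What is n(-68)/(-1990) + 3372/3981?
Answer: 6764687/7922190 - 204*I*√2/995 ≈ 0.85389 - 0.28995*I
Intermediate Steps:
L(H) = -⅓ + H (L(H) = -4/3 + (H/H + H/1) = -4/3 + (1 + H*1) = -4/3 + (1 + H) = -⅓ + H)
n(z) = -1/15 + z/5 - z*√(-4 + z) (n(z) = ((-⅓ + z) - z*√(z - 4)*5)/5 = ((-⅓ + z) - z*√(-4 + z)*5)/5 = ((-⅓ + z) - 5*z*√(-4 + z))/5 = (-⅓ + z - 5*z*√(-4 + z))/5 = -1/15 + z/5 - z*√(-4 + z))
n(-68)/(-1990) + 3372/3981 = (-1/15 + (⅕)*(-68) - 1*(-68)*√(-4 - 68))/(-1990) + 3372/3981 = (-1/15 - 68/5 - 1*(-68)*√(-72))*(-1/1990) + 3372*(1/3981) = (-1/15 - 68/5 - 1*(-68)*6*I*√2)*(-1/1990) + 1124/1327 = (-1/15 - 68/5 + 408*I*√2)*(-1/1990) + 1124/1327 = (-41/3 + 408*I*√2)*(-1/1990) + 1124/1327 = (41/5970 - 204*I*√2/995) + 1124/1327 = 6764687/7922190 - 204*I*√2/995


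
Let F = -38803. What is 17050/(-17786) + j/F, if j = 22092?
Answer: -527259731/345075079 ≈ -1.5280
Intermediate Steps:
17050/(-17786) + j/F = 17050/(-17786) + 22092/(-38803) = 17050*(-1/17786) + 22092*(-1/38803) = -8525/8893 - 22092/38803 = -527259731/345075079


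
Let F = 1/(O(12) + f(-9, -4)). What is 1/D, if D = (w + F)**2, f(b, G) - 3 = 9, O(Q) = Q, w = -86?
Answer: 576/4255969 ≈ 0.00013534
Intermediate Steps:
f(b, G) = 12 (f(b, G) = 3 + 9 = 12)
F = 1/24 (F = 1/(12 + 12) = 1/24 ≈ 0.041667)
D = 4255969/576 (D = (-86 + 1/24)**2 = (-2063/24)**2 = 4255969/576 ≈ 7388.8)
1/D = 1/(4255969/576) = 576/4255969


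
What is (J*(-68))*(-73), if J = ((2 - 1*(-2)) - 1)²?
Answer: 44676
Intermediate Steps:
J = 9 (J = ((2 + 2) - 1)² = (4 - 1)² = 3² = 9)
(J*(-68))*(-73) = (9*(-68))*(-73) = -612*(-73) = 44676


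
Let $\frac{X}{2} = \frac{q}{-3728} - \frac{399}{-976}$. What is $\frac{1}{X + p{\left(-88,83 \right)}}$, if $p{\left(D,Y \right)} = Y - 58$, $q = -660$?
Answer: $\frac{113704}{2975827} \approx 0.038209$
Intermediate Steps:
$p{\left(D,Y \right)} = -58 + Y$
$X = \frac{133227}{113704}$ ($X = 2 \left(- \frac{660}{-3728} - \frac{399}{-976}\right) = 2 \left(\left(-660\right) \left(- \frac{1}{3728}\right) - - \frac{399}{976}\right) = 2 \left(\frac{165}{932} + \frac{399}{976}\right) = 2 \cdot \frac{133227}{227408} = \frac{133227}{113704} \approx 1.1717$)
$\frac{1}{X + p{\left(-88,83 \right)}} = \frac{1}{\frac{133227}{113704} + \left(-58 + 83\right)} = \frac{1}{\frac{133227}{113704} + 25} = \frac{1}{\frac{2975827}{113704}} = \frac{113704}{2975827}$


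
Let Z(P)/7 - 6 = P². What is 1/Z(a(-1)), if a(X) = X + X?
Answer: 1/70 ≈ 0.014286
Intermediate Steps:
a(X) = 2*X
Z(P) = 42 + 7*P²
1/Z(a(-1)) = 1/(42 + 7*(2*(-1))²) = 1/(42 + 7*(-2)²) = 1/(42 + 7*4) = 1/(42 + 28) = 1/70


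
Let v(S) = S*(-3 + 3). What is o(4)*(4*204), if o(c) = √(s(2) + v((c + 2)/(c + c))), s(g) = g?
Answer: 816*√2 ≈ 1154.0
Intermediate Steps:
v(S) = 0 (v(S) = S*0 = 0)
o(c) = √2 (o(c) = √(2 + 0) = √2)
o(4)*(4*204) = √2*(4*204) = √2*816 = 816*√2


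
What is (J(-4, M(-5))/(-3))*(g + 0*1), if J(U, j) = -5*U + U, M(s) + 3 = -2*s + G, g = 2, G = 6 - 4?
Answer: -32/3 ≈ -10.667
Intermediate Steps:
G = 2
M(s) = -1 - 2*s (M(s) = -3 + (-2*s + 2) = -3 + (2 - 2*s) = -1 - 2*s)
J(U, j) = -4*U
(J(-4, M(-5))/(-3))*(g + 0*1) = (-4*(-4)/(-3))*(2 + 0*1) = (16*(-⅓))*(2 + 0) = -16/3*2 = -32/3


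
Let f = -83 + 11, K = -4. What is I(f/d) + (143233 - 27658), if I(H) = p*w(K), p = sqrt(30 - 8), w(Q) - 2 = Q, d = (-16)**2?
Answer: 115575 - 2*sqrt(22) ≈ 1.1557e+5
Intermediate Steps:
d = 256
f = -72
w(Q) = 2 + Q
p = sqrt(22) ≈ 4.6904
I(H) = -2*sqrt(22) (I(H) = sqrt(22)*(2 - 4) = sqrt(22)*(-2) = -2*sqrt(22))
I(f/d) + (143233 - 27658) = -2*sqrt(22) + (143233 - 27658) = -2*sqrt(22) + 115575 = 115575 - 2*sqrt(22)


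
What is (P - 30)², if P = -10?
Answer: 1600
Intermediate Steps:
(P - 30)² = (-10 - 30)² = (-40)² = 1600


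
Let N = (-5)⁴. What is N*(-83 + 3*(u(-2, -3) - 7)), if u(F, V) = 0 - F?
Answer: -61250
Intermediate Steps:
u(F, V) = -F
N = 625
N*(-83 + 3*(u(-2, -3) - 7)) = 625*(-83 + 3*(-1*(-2) - 7)) = 625*(-83 + 3*(2 - 7)) = 625*(-83 + 3*(-5)) = 625*(-83 - 15) = 625*(-98) = -61250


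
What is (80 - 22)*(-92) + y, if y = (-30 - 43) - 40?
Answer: -5449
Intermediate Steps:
y = -113 (y = -73 - 40 = -113)
(80 - 22)*(-92) + y = (80 - 22)*(-92) - 113 = 58*(-92) - 113 = -5336 - 113 = -5449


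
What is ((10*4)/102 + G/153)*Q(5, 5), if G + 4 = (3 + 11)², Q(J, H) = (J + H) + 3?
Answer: 364/17 ≈ 21.412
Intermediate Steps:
Q(J, H) = 3 + H + J (Q(J, H) = (H + J) + 3 = 3 + H + J)
G = 192 (G = -4 + (3 + 11)² = -4 + 14² = -4 + 196 = 192)
((10*4)/102 + G/153)*Q(5, 5) = ((10*4)/102 + 192/153)*(3 + 5 + 5) = (40*(1/102) + 192*(1/153))*13 = (20/51 + 64/51)*13 = (28/17)*13 = 364/17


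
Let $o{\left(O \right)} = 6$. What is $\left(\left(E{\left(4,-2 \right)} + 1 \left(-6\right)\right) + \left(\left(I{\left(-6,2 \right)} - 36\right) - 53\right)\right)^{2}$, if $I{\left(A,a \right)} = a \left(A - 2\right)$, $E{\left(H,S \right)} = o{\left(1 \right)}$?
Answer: $11025$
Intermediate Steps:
$E{\left(H,S \right)} = 6$
$I{\left(A,a \right)} = a \left(-2 + A\right)$
$\left(\left(E{\left(4,-2 \right)} + 1 \left(-6\right)\right) + \left(\left(I{\left(-6,2 \right)} - 36\right) - 53\right)\right)^{2} = \left(\left(6 + 1 \left(-6\right)\right) - \left(89 - 2 \left(-2 - 6\right)\right)\right)^{2} = \left(\left(6 - 6\right) + \left(\left(2 \left(-8\right) - 36\right) - 53\right)\right)^{2} = \left(0 - 105\right)^{2} = \left(-105\right)^{2} = 11025$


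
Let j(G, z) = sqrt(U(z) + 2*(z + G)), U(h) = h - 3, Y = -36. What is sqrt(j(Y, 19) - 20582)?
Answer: sqrt(-20582 + 3*I*sqrt(2)) ≈ 0.015 + 143.46*I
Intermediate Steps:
U(h) = -3 + h
j(G, z) = sqrt(-3 + 2*G + 3*z) (j(G, z) = sqrt((-3 + z) + 2*(z + G)) = sqrt((-3 + z) + 2*(G + z)) = sqrt((-3 + z) + (2*G + 2*z)) = sqrt(-3 + 2*G + 3*z))
sqrt(j(Y, 19) - 20582) = sqrt(sqrt(-3 + 2*(-36) + 3*19) - 20582) = sqrt(sqrt(-3 - 72 + 57) - 20582) = sqrt(sqrt(-18) - 20582) = sqrt(3*I*sqrt(2) - 20582) = sqrt(-20582 + 3*I*sqrt(2))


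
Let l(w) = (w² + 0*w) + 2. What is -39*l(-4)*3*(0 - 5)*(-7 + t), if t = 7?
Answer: 0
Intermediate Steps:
l(w) = 2 + w² (l(w) = (w² + 0) + 2 = w² + 2 = 2 + w²)
-39*l(-4)*3*(0 - 5)*(-7 + t) = -39*(2 + (-4)²)*3*(0 - 5)*(-7 + 7) = -39*(2 + 16)*3*(-5*0) = -39*18*3*0 = -2106*0 = -39*0 = 0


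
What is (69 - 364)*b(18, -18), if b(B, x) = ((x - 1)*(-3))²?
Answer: -958455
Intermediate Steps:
b(B, x) = (3 - 3*x)² (b(B, x) = ((-1 + x)*(-3))² = (3 - 3*x)²)
(69 - 364)*b(18, -18) = (69 - 364)*(9*(-1 - 18)²) = -2655*(-19)² = -2655*361 = -295*3249 = -958455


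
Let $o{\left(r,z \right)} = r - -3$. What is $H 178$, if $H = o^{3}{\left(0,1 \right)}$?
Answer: $4806$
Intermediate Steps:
$o{\left(r,z \right)} = 3 + r$ ($o{\left(r,z \right)} = r + 3 = 3 + r$)
$H = 27$ ($H = \left(3 + 0\right)^{3} = 3^{3} = 27$)
$H 178 = 27 \cdot 178 = 4806$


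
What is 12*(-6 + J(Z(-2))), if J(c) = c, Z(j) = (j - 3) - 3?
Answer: -168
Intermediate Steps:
Z(j) = -6 + j (Z(j) = (-3 + j) - 3 = -6 + j)
12*(-6 + J(Z(-2))) = 12*(-6 + (-6 - 2)) = 12*(-6 - 8) = 12*(-14) = -168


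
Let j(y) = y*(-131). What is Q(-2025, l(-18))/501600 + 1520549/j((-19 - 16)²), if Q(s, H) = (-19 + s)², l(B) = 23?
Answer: -230632747/201235650 ≈ -1.1461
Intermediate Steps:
j(y) = -131*y
Q(-2025, l(-18))/501600 + 1520549/j((-19 - 16)²) = (-19 - 2025)²/501600 + 1520549/((-131*(-19 - 16)²)) = (-2044)²*(1/501600) + 1520549/((-131*(-35)²)) = 4177936*(1/501600) + 1520549/((-131*1225)) = 261121/31350 + 1520549/(-160475) = 261121/31350 + 1520549*(-1/160475) = 261121/31350 - 1520549/160475 = -230632747/201235650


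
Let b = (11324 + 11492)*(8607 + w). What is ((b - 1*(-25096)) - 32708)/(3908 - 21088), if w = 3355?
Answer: -13645869/859 ≈ -15886.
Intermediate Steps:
b = 272924992 (b = (11324 + 11492)*(8607 + 3355) = 22816*11962 = 272924992)
((b - 1*(-25096)) - 32708)/(3908 - 21088) = ((272924992 - 1*(-25096)) - 32708)/(3908 - 21088) = ((272924992 + 25096) - 32708)/(-17180) = (272950088 - 32708)*(-1/17180) = 272917380*(-1/17180) = -13645869/859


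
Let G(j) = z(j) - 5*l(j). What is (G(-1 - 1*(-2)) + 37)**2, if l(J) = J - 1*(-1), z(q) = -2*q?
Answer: 625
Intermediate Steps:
l(J) = 1 + J (l(J) = J + 1 = 1 + J)
G(j) = -5 - 7*j (G(j) = -2*j - 5*(1 + j) = -2*j + (-5 - 5*j) = -5 - 7*j)
(G(-1 - 1*(-2)) + 37)**2 = ((-5 - 7*(-1 - 1*(-2))) + 37)**2 = ((-5 - 7*(-1 + 2)) + 37)**2 = ((-5 - 7*1) + 37)**2 = ((-5 - 7) + 37)**2 = (-12 + 37)**2 = 25**2 = 625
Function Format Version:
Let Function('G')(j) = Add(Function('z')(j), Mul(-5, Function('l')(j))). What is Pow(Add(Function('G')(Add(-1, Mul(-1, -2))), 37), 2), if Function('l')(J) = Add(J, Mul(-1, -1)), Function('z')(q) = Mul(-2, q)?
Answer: 625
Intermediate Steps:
Function('l')(J) = Add(1, J) (Function('l')(J) = Add(J, 1) = Add(1, J))
Function('G')(j) = Add(-5, Mul(-7, j)) (Function('G')(j) = Add(Mul(-2, j), Mul(-5, Add(1, j))) = Add(Mul(-2, j), Add(-5, Mul(-5, j))) = Add(-5, Mul(-7, j)))
Pow(Add(Function('G')(Add(-1, Mul(-1, -2))), 37), 2) = Pow(Add(Add(-5, Mul(-7, Add(-1, Mul(-1, -2)))), 37), 2) = Pow(Add(Add(-5, Mul(-7, Add(-1, 2))), 37), 2) = Pow(Add(Add(-5, Mul(-7, 1)), 37), 2) = Pow(Add(Add(-5, -7), 37), 2) = Pow(Add(-12, 37), 2) = Pow(25, 2) = 625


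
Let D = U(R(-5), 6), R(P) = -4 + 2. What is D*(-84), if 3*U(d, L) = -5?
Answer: 140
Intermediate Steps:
R(P) = -2
U(d, L) = -5/3 (U(d, L) = (1/3)*(-5) = -5/3)
D = -5/3 ≈ -1.6667
D*(-84) = -5/3*(-84) = 140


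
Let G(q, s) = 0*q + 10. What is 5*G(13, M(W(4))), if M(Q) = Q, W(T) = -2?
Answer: 50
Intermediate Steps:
G(q, s) = 10 (G(q, s) = 0 + 10 = 10)
5*G(13, M(W(4))) = 5*10 = 50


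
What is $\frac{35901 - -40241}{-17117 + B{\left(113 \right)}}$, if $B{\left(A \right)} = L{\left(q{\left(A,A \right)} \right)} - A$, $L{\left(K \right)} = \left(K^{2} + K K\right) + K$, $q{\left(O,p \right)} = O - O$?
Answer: $- \frac{38071}{8615} \approx -4.4192$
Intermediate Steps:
$q{\left(O,p \right)} = 0$
$L{\left(K \right)} = K + 2 K^{2}$ ($L{\left(K \right)} = \left(K^{2} + K^{2}\right) + K = 2 K^{2} + K = K + 2 K^{2}$)
$B{\left(A \right)} = - A$ ($B{\left(A \right)} = 0 \left(1 + 2 \cdot 0\right) - A = 0 \left(1 + 0\right) - A = 0 \cdot 1 - A = 0 - A = - A$)
$\frac{35901 - -40241}{-17117 + B{\left(113 \right)}} = \frac{35901 - -40241}{-17117 - 113} = \frac{35901 + 40241}{-17117 - 113} = \frac{76142}{-17230} = 76142 \left(- \frac{1}{17230}\right) = - \frac{38071}{8615}$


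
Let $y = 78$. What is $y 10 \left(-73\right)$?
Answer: $-56940$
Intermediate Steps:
$y 10 \left(-73\right) = 78 \cdot 10 \left(-73\right) = 780 \left(-73\right) = -56940$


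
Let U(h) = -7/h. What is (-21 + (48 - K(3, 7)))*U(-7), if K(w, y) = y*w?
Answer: 6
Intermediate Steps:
K(w, y) = w*y
(-21 + (48 - K(3, 7)))*U(-7) = (-21 + (48 - 3*7))*(-7/(-7)) = (-21 + (48 - 1*21))*(-7*(-⅐)) = (-21 + (48 - 21))*1 = (-21 + 27)*1 = 6*1 = 6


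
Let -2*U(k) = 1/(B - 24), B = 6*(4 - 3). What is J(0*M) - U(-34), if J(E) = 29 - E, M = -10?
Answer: 1043/36 ≈ 28.972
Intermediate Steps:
B = 6 (B = 6*1 = 6)
U(k) = 1/36 (U(k) = -1/(2*(6 - 24)) = -1/2/(-18) = -1/2*(-1/18) = 1/36)
J(0*M) - U(-34) = (29 - 0*(-10)) - 1*1/36 = (29 - 1*0) - 1/36 = (29 + 0) - 1/36 = 29 - 1/36 = 1043/36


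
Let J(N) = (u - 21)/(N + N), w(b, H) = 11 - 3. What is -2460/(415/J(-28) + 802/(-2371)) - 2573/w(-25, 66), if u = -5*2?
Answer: -71580039337/220308712 ≈ -324.91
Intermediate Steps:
u = -10
w(b, H) = 8
J(N) = -31/(2*N) (J(N) = (-10 - 21)/(N + N) = -31*1/(2*N) = -31/(2*N))
-2460/(415/J(-28) + 802/(-2371)) - 2573/w(-25, 66) = -2460/(415/((-31/2/(-28))) + 802/(-2371)) - 2573/8 = -2460/(415/((-31/2*(-1/28))) + 802*(-1/2371)) - 2573*⅛ = -2460/(415/(31/56) - 802/2371) - 2573/8 = -2460/(415*(56/31) - 802/2371) - 2573/8 = -2460/(23240/31 - 802/2371) - 2573/8 = -2460/55077178/73501 - 2573/8 = -2460*73501/55077178 - 2573/8 = -90406230/27538589 - 2573/8 = -71580039337/220308712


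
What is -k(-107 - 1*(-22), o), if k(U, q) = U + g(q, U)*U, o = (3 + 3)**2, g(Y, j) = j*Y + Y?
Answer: -256955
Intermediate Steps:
g(Y, j) = Y + Y*j (g(Y, j) = Y*j + Y = Y + Y*j)
o = 36 (o = 6**2 = 36)
k(U, q) = U + U*q*(1 + U) (k(U, q) = U + (q*(1 + U))*U = U + U*q*(1 + U))
-k(-107 - 1*(-22), o) = -(-107 - 1*(-22))*(1 + 36*(1 + (-107 - 1*(-22)))) = -(-107 + 22)*(1 + 36*(1 + (-107 + 22))) = -(-85)*(1 + 36*(1 - 85)) = -(-85)*(1 + 36*(-84)) = -(-85)*(1 - 3024) = -(-85)*(-3023) = -1*256955 = -256955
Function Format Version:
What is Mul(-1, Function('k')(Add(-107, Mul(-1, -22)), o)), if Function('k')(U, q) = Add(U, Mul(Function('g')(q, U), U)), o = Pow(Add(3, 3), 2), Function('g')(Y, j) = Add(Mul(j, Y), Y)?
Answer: -256955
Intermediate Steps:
Function('g')(Y, j) = Add(Y, Mul(Y, j)) (Function('g')(Y, j) = Add(Mul(Y, j), Y) = Add(Y, Mul(Y, j)))
o = 36 (o = Pow(6, 2) = 36)
Function('k')(U, q) = Add(U, Mul(U, q, Add(1, U))) (Function('k')(U, q) = Add(U, Mul(Mul(q, Add(1, U)), U)) = Add(U, Mul(U, q, Add(1, U))))
Mul(-1, Function('k')(Add(-107, Mul(-1, -22)), o)) = Mul(-1, Mul(Add(-107, Mul(-1, -22)), Add(1, Mul(36, Add(1, Add(-107, Mul(-1, -22))))))) = Mul(-1, Mul(Add(-107, 22), Add(1, Mul(36, Add(1, Add(-107, 22)))))) = Mul(-1, Mul(-85, Add(1, Mul(36, Add(1, -85))))) = Mul(-1, Mul(-85, Add(1, Mul(36, -84)))) = Mul(-1, Mul(-85, Add(1, -3024))) = Mul(-1, Mul(-85, -3023)) = Mul(-1, 256955) = -256955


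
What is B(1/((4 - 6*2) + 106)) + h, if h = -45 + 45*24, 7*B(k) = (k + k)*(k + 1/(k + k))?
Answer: 34795293/33614 ≈ 1035.1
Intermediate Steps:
B(k) = 2*k*(k + 1/(2*k))/7 (B(k) = ((k + k)*(k + 1/(k + k)))/7 = ((2*k)*(k + 1/(2*k)))/7 = (2*k*(k + 1/(2*k)))/7 = 2*k*(k + 1/(2*k))/7)
h = 1035 (h = -45 + 1080 = 1035)
B(1/((4 - 6*2) + 106)) + h = (⅐ + 2*(1/((4 - 6*2) + 106))²/7) + 1035 = (⅐ + 2*(1/((4 - 12) + 106))²/7) + 1035 = (⅐ + 2*(1/(-8 + 106))²/7) + 1035 = (⅐ + 2*(1/98)²/7) + 1035 = (⅐ + (2/7)*(1/9604)) + 1035 = (⅐ + 1/33614) + 1035 = 4803/33614 + 1035 = 34795293/33614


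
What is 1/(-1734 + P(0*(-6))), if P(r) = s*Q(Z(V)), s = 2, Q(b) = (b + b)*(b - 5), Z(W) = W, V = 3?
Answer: -1/1758 ≈ -0.00056883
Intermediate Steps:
Q(b) = 2*b*(-5 + b) (Q(b) = (2*b)*(-5 + b) = 2*b*(-5 + b))
P(r) = -24 (P(r) = 2*(2*3*(-5 + 3)) = 2*(2*3*(-2)) = 2*(-12) = -24)
1/(-1734 + P(0*(-6))) = 1/(-1734 - 24) = 1/(-1758) = -1/1758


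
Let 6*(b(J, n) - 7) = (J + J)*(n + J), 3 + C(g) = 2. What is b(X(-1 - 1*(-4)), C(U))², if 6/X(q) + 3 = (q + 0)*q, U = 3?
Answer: 49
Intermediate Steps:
C(g) = -1 (C(g) = -3 + 2 = -1)
X(q) = 6/(-3 + q²) (X(q) = 6/(-3 + (q + 0)*q) = 6/(-3 + q*q) = 6/(-3 + q²))
b(J, n) = 7 + J*(J + n)/3 (b(J, n) = 7 + ((J + J)*(n + J))/6 = 7 + ((2*J)*(J + n))/6 = 7 + (2*J*(J + n))/6 = 7 + J*(J + n)/3)
b(X(-1 - 1*(-4)), C(U))² = (7 + (6/(-3 + (-1 - 1*(-4))²))²/3 + (⅓)*(6/(-3 + (-1 - 1*(-4))²))*(-1))² = (7 + (6/(-3 + (-1 + 4)²))²/3 + (⅓)*(6/(-3 + (-1 + 4)²))*(-1))² = (7 + (6/(-3 + 3²))²/3 + (⅓)*(6/(-3 + 3²))*(-1))² = (7 + (6/(-3 + 9))²/3 + (⅓)*(6/(-3 + 9))*(-1))² = (7 + (6/6)²/3 + (⅓)*(6/6)*(-1))² = (7 + (6*(⅙))²/3 + (⅓)*(6*(⅙))*(-1))² = (7 + (⅓)*1² + (⅓)*1*(-1))² = (7 + (⅓)*1 - ⅓)² = (7 + ⅓ - ⅓)² = 7² = 49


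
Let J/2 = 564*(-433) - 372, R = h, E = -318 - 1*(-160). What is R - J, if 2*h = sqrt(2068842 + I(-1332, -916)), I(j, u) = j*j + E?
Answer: 489168 + sqrt(960727) ≈ 4.9015e+5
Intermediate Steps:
E = -158 (E = -318 + 160 = -158)
I(j, u) = -158 + j**2 (I(j, u) = j*j - 158 = j**2 - 158 = -158 + j**2)
h = sqrt(960727) (h = sqrt(2068842 + (-158 + (-1332)**2))/2 = sqrt(2068842 + (-158 + 1774224))/2 = sqrt(2068842 + 1774066)/2 = sqrt(3842908)/2 = (2*sqrt(960727))/2 = sqrt(960727) ≈ 980.17)
R = sqrt(960727) ≈ 980.17
J = -489168 (J = 2*(564*(-433) - 372) = 2*(-244212 - 372) = 2*(-244584) = -489168)
R - J = sqrt(960727) - 1*(-489168) = sqrt(960727) + 489168 = 489168 + sqrt(960727)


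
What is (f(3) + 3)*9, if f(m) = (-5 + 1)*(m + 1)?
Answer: -117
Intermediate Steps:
f(m) = -4 - 4*m (f(m) = -4*(1 + m) = -4 - 4*m)
(f(3) + 3)*9 = ((-4 - 4*3) + 3)*9 = ((-4 - 12) + 3)*9 = (-16 + 3)*9 = -13*9 = -117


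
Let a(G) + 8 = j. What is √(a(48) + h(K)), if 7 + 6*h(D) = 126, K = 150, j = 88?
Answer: √3594/6 ≈ 9.9917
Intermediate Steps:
a(G) = 80 (a(G) = -8 + 88 = 80)
h(D) = 119/6 (h(D) = -7/6 + (⅙)*126 = -7/6 + 21 = 119/6)
√(a(48) + h(K)) = √(80 + 119/6) = √(599/6) = √3594/6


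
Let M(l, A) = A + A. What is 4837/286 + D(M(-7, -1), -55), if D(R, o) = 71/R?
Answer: -2658/143 ≈ -18.587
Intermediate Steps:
M(l, A) = 2*A
4837/286 + D(M(-7, -1), -55) = 4837/286 + 71/((2*(-1))) = 4837*(1/286) + 71/(-2) = 4837/286 + 71*(-½) = 4837/286 - 71/2 = -2658/143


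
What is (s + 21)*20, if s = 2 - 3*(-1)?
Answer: 520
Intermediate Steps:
s = 5 (s = 2 + 3 = 5)
(s + 21)*20 = (5 + 21)*20 = 26*20 = 520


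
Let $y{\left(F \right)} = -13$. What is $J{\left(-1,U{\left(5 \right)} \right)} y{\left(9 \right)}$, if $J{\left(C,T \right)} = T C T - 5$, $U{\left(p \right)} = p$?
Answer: $390$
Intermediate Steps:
$J{\left(C,T \right)} = -5 + C T^{2}$ ($J{\left(C,T \right)} = C T T - 5 = C T^{2} - 5 = -5 + C T^{2}$)
$J{\left(-1,U{\left(5 \right)} \right)} y{\left(9 \right)} = \left(-5 - 5^{2}\right) \left(-13\right) = \left(-5 - 25\right) \left(-13\right) = \left(-30\right) \left(-13\right) = 390$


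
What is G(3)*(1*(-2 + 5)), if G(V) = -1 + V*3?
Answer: 24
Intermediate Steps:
G(V) = -1 + 3*V
G(3)*(1*(-2 + 5)) = (-1 + 3*3)*(1*(-2 + 5)) = (-1 + 9)*(1*3) = 8*3 = 24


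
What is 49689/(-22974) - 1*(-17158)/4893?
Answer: 7193315/5352942 ≈ 1.3438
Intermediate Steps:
49689/(-22974) - 1*(-17158)/4893 = 49689*(-1/22974) + 17158*(1/4893) = -16563/7658 + 17158/4893 = 7193315/5352942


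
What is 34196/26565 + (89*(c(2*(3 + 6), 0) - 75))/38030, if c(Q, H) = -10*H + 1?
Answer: 112551679/101026695 ≈ 1.1141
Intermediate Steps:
c(Q, H) = 1 - 10*H
34196/26565 + (89*(c(2*(3 + 6), 0) - 75))/38030 = 34196/26565 + (89*((1 - 10*0) - 75))/38030 = 34196*(1/26565) + (89*((1 + 0) - 75))*(1/38030) = 34196/26565 + (89*(1 - 75))*(1/38030) = 34196/26565 + (89*(-74))*(1/38030) = 34196/26565 - 6586*1/38030 = 34196/26565 - 3293/19015 = 112551679/101026695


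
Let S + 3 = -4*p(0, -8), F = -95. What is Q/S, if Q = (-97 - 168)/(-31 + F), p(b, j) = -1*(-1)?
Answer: -265/882 ≈ -0.30045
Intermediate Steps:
p(b, j) = 1
Q = 265/126 (Q = (-97 - 168)/(-31 - 95) = -265/(-126) = -265*(-1/126) = 265/126 ≈ 2.1032)
S = -7 (S = -3 - 4*1 = -3 - 4 = -7)
Q/S = (265/126)/(-7) = (265/126)*(-1/7) = -265/882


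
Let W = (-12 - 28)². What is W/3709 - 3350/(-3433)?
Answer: 17917950/12732997 ≈ 1.4072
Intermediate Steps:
W = 1600 (W = (-40)² = 1600)
W/3709 - 3350/(-3433) = 1600/3709 - 3350/(-3433) = 1600*(1/3709) - 3350*(-1/3433) = 1600/3709 + 3350/3433 = 17917950/12732997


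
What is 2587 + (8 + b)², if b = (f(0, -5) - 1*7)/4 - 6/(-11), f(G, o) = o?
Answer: 316748/121 ≈ 2617.8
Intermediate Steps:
b = -27/11 (b = (-5 - 1*7)/4 - 6/(-11) = (-5 - 7)*(¼) - 6*(-1/11) = -12*¼ + 6/11 = -3 + 6/11 = -27/11 ≈ -2.4545)
2587 + (8 + b)² = 2587 + (8 - 27/11)² = 2587 + (61/11)² = 2587 + 3721/121 = 316748/121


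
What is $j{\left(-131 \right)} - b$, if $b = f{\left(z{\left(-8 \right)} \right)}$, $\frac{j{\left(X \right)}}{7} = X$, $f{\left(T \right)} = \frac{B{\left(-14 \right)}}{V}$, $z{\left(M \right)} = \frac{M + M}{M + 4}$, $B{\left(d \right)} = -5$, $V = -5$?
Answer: $-918$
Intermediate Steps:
$z{\left(M \right)} = \frac{2 M}{4 + M}$
$f{\left(T \right)} = 1$ ($f{\left(T \right)} = - \frac{5}{-5} = \left(-5\right) \left(- \frac{1}{5}\right) = 1$)
$j{\left(X \right)} = 7 X$
$b = 1$
$j{\left(-131 \right)} - b = 7 \left(-131\right) - 1 = -917 - 1 = -918$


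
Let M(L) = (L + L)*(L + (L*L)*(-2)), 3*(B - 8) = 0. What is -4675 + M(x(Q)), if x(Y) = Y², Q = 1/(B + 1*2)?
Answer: -1168749951/250000 ≈ -4675.0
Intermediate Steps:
B = 8 (B = 8 + (⅓)*0 = 8 + 0 = 8)
Q = ⅒ (Q = 1/(8 + 1*2) = 1/(8 + 2) = 1/10 = ⅒ ≈ 0.10000)
M(L) = 2*L*(L - 2*L²) (M(L) = (2*L)*(L + L²*(-2)) = (2*L)*(L - 2*L²) = 2*L*(L - 2*L²))
-4675 + M(x(Q)) = -4675 + ((⅒)²)²*(2 - 4*(⅒)²) = -4675 + (1/100)²*(2 - 4*1/100) = -4675 + (2 - 1/25)/10000 = -4675 + (1/10000)*(49/25) = -4675 + 49/250000 = -1168749951/250000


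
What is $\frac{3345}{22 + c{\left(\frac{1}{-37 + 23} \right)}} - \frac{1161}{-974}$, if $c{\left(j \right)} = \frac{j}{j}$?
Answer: $\frac{3284733}{22402} \approx 146.63$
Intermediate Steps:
$c{\left(j \right)} = 1$
$\frac{3345}{22 + c{\left(\frac{1}{-37 + 23} \right)}} - \frac{1161}{-974} = \frac{3345}{22 + 1} - \frac{1161}{-974} = \frac{3345}{23} - - \frac{1161}{974} = 3345 \cdot \frac{1}{23} + \frac{1161}{974} = \frac{3345}{23} + \frac{1161}{974} = \frac{3284733}{22402}$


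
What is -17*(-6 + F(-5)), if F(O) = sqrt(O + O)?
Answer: 102 - 17*I*sqrt(10) ≈ 102.0 - 53.759*I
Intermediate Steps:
F(O) = sqrt(2)*sqrt(O) (F(O) = sqrt(2*O) = sqrt(2)*sqrt(O))
-17*(-6 + F(-5)) = -17*(-6 + sqrt(2)*sqrt(-5)) = -17*(-6 + sqrt(2)*(I*sqrt(5))) = -17*(-6 + I*sqrt(10)) = 102 - 17*I*sqrt(10)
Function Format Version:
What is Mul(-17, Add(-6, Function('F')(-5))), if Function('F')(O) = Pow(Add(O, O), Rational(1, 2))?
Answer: Add(102, Mul(-17, I, Pow(10, Rational(1, 2)))) ≈ Add(102.00, Mul(-53.759, I))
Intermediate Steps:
Function('F')(O) = Mul(Pow(2, Rational(1, 2)), Pow(O, Rational(1, 2))) (Function('F')(O) = Pow(Mul(2, O), Rational(1, 2)) = Mul(Pow(2, Rational(1, 2)), Pow(O, Rational(1, 2))))
Mul(-17, Add(-6, Function('F')(-5))) = Mul(-17, Add(-6, Mul(Pow(2, Rational(1, 2)), Pow(-5, Rational(1, 2))))) = Mul(-17, Add(-6, Mul(Pow(2, Rational(1, 2)), Mul(I, Pow(5, Rational(1, 2)))))) = Mul(-17, Add(-6, Mul(I, Pow(10, Rational(1, 2))))) = Add(102, Mul(-17, I, Pow(10, Rational(1, 2))))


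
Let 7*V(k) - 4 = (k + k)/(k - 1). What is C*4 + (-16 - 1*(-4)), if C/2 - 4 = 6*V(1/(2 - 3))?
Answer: 380/7 ≈ 54.286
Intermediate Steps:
V(k) = 4/7 + 2*k/(7*(-1 + k)) (V(k) = 4/7 + ((k + k)/(k - 1))/7 = 4/7 + ((2*k)/(-1 + k))/7 = 4/7 + (2*k/(-1 + k))/7 = 4/7 + 2*k/(7*(-1 + k)))
C = 116/7 (C = 8 + 2*(6*(2*(-2 + 3/(2 - 3))/(7*(-1 + 1/(2 - 3))))) = 8 + 2*(6*(2*(-2 + 3/(-1))/(7*(-1 + 1/(-1))))) = 8 + 2*(6*(2*(-2 + 3*(-1))/(7*(-1 - 1)))) = 8 + 2*(6*((2/7)*(-2 - 3)/(-2))) = 8 + 2*(6*((2/7)*(-½)*(-5))) = 8 + 2*(6*(5/7)) = 8 + 2*(30/7) = 8 + 60/7 = 116/7 ≈ 16.571)
C*4 + (-16 - 1*(-4)) = (116/7)*4 + (-16 - 1*(-4)) = 464/7 + (-16 + 4) = 464/7 - 12 = 380/7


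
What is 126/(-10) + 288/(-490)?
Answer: -3231/245 ≈ -13.188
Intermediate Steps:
126/(-10) + 288/(-490) = 126*(-⅒) + 288*(-1/490) = -63/5 - 144/245 = -3231/245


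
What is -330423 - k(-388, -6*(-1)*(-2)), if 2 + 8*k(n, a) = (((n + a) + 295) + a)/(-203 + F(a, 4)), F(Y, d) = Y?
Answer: -568327247/1720 ≈ -3.3042e+5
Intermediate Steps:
k(n, a) = -¼ + (295 + n + 2*a)/(8*(-203 + a)) (k(n, a) = -¼ + ((((n + a) + 295) + a)/(-203 + a))/8 = -¼ + ((((a + n) + 295) + a)/(-203 + a))/8 = -¼ + (((295 + a + n) + a)/(-203 + a))/8 = -¼ + ((295 + n + 2*a)/(-203 + a))/8 = -¼ + (295 + n + 2*a)/(8*(-203 + a)))
-330423 - k(-388, -6*(-1)*(-2)) = -330423 - (701 - 388)/(8*(-203 - 6*(-1)*(-2))) = -330423 - 313/(8*(-203 + 6*(-2))) = -330423 - 313/(8*(-203 - 12)) = -330423 - 313/(8*(-215)) = -330423 - (-1)*313/(8*215) = -330423 - 1*(-313/1720) = -330423 + 313/1720 = -568327247/1720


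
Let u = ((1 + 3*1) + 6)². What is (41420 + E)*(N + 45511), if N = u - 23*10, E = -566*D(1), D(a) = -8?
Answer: 2085166188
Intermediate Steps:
E = 4528 (E = -566*(-8) = 4528)
u = 100 (u = ((1 + 3) + 6)² = (4 + 6)² = 10² = 100)
N = -130 (N = 100 - 23*10 = 100 - 230 = -130)
(41420 + E)*(N + 45511) = (41420 + 4528)*(-130 + 45511) = 45948*45381 = 2085166188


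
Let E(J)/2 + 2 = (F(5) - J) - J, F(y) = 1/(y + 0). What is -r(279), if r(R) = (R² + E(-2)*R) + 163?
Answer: -396158/5 ≈ -79232.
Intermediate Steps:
F(y) = 1/y
E(J) = -18/5 - 4*J (E(J) = -4 + 2*((1/5 - J) - J) = -4 + 2*((⅕ - J) - J) = -4 + 2*(⅕ - 2*J) = -4 + (⅖ - 4*J) = -18/5 - 4*J)
r(R) = 163 + R² + 22*R/5 (r(R) = (R² + (-18/5 - 4*(-2))*R) + 163 = (R² + (-18/5 + 8)*R) + 163 = (R² + 22*R/5) + 163 = 163 + R² + 22*R/5)
-r(279) = -(163 + 279² + (22/5)*279) = -(163 + 77841 + 6138/5) = -1*396158/5 = -396158/5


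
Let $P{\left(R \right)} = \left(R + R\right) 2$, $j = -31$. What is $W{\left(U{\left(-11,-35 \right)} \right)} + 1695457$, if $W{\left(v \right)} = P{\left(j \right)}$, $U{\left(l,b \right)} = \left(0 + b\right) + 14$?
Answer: $1695333$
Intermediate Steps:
$U{\left(l,b \right)} = 14 + b$ ($U{\left(l,b \right)} = b + 14 = 14 + b$)
$P{\left(R \right)} = 4 R$ ($P{\left(R \right)} = 2 R 2 = 4 R$)
$W{\left(v \right)} = -124$ ($W{\left(v \right)} = 4 \left(-31\right) = -124$)
$W{\left(U{\left(-11,-35 \right)} \right)} + 1695457 = -124 + 1695457 = 1695333$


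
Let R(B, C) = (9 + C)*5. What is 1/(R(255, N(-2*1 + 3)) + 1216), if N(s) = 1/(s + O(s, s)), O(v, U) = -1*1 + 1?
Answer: 1/1266 ≈ 0.00078989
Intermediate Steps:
O(v, U) = 0 (O(v, U) = -1 + 1 = 0)
N(s) = 1/s (N(s) = 1/(s + 0) = 1/s)
R(B, C) = 45 + 5*C
1/(R(255, N(-2*1 + 3)) + 1216) = 1/((45 + 5/(-2*1 + 3)) + 1216) = 1/((45 + 5/(-2 + 3)) + 1216) = 1/((45 + 5/1) + 1216) = 1/((45 + 5*1) + 1216) = 1/((45 + 5) + 1216) = 1/(50 + 1216) = 1/1266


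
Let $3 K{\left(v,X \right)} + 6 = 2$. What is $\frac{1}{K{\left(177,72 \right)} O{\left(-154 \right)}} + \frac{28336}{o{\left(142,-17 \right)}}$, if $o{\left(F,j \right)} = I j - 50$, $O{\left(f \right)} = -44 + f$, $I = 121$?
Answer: $- \frac{1068371}{79464} \approx -13.445$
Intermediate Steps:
$K{\left(v,X \right)} = - \frac{4}{3}$ ($K{\left(v,X \right)} = -2 + \frac{1}{3} \cdot 2 = -2 + \frac{2}{3} = - \frac{4}{3}$)
$o{\left(F,j \right)} = -50 + 121 j$ ($o{\left(F,j \right)} = 121 j - 50 = -50 + 121 j$)
$\frac{1}{K{\left(177,72 \right)} O{\left(-154 \right)}} + \frac{28336}{o{\left(142,-17 \right)}} = \frac{1}{\left(- \frac{4}{3}\right) \left(-44 - 154\right)} + \frac{28336}{-50 + 121 \left(-17\right)} = - \frac{3}{4 \left(-198\right)} + \frac{28336}{-50 - 2057} = \left(- \frac{3}{4}\right) \left(- \frac{1}{198}\right) + \frac{28336}{-2107} = \frac{1}{264} + 28336 \left(- \frac{1}{2107}\right) = \frac{1}{264} - \frac{4048}{301} = - \frac{1068371}{79464}$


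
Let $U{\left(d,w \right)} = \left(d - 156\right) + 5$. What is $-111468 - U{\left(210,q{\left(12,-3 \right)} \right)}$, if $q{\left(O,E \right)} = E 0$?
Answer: $-111527$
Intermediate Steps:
$q{\left(O,E \right)} = 0$
$U{\left(d,w \right)} = -151 + d$ ($U{\left(d,w \right)} = \left(-156 + d\right) + 5 = -151 + d$)
$-111468 - U{\left(210,q{\left(12,-3 \right)} \right)} = -111468 - \left(-151 + 210\right) = -111468 - 59 = -111527$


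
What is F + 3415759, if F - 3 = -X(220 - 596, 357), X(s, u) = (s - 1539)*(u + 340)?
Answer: 4750517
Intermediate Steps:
X(s, u) = (-1539 + s)*(340 + u)
F = 1334758 (F = 3 - (-523260 - 1539*357 + 340*(220 - 596) + (220 - 596)*357) = 3 - (-523260 - 549423 + 340*(-376) - 376*357) = 3 - (-523260 - 549423 - 127840 - 134232) = 3 - 1*(-1334755) = 3 + 1334755 = 1334758)
F + 3415759 = 1334758 + 3415759 = 4750517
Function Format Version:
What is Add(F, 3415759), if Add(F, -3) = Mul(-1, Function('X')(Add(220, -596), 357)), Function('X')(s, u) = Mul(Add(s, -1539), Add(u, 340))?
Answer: 4750517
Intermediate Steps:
Function('X')(s, u) = Mul(Add(-1539, s), Add(340, u))
F = 1334758 (F = Add(3, Mul(-1, Add(-523260, Mul(-1539, 357), Mul(340, Add(220, -596)), Mul(Add(220, -596), 357)))) = Add(3, Mul(-1, Add(-523260, -549423, Mul(340, -376), Mul(-376, 357)))) = Add(3, Mul(-1, Add(-523260, -549423, -127840, -134232))) = Add(3, Mul(-1, -1334755)) = Add(3, 1334755) = 1334758)
Add(F, 3415759) = Add(1334758, 3415759) = 4750517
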